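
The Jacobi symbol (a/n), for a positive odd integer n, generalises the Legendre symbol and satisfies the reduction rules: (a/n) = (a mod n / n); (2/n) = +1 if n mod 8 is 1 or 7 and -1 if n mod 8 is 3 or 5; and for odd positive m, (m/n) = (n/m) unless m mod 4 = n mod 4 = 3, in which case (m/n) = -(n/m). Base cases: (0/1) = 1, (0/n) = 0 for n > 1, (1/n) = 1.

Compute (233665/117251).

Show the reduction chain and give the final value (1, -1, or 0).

(233665/117251): 233665 mod 117251 = 116414, so (233665/117251) = (116414/117251)
factor out 2^1: 116414 = 2^1·58207; with 117251 mod 8 = 3, (2/117251) = -1; sign now -1; continue with (58207/117251)
flip (58207/117251) -> (117251/58207): both odd, 58207 mod 4 = 3, 117251 mod 4 = 3, so the flip contributes -1; sign now +1
(117251/58207): 117251 mod 58207 = 837, so (117251/58207) = (837/58207)
flip (837/58207) -> (58207/837): both odd, 837 mod 4 = 1, 58207 mod 4 = 3, so the flip contributes +1; sign now +1
(58207/837): 58207 mod 837 = 454, so (58207/837) = (454/837)
factor out 2^1: 454 = 2^1·227; with 837 mod 8 = 5, (2/837) = -1; sign now -1; continue with (227/837)
flip (227/837) -> (837/227): both odd, 227 mod 4 = 3, 837 mod 4 = 1, so the flip contributes +1; sign now -1
(837/227): 837 mod 227 = 156, so (837/227) = (156/227)
factor out 2^2: 156 = 2^2·39; with 227 mod 8 = 3, (2/227) = -1; sign now -1; continue with (39/227)
flip (39/227) -> (227/39): both odd, 39 mod 4 = 3, 227 mod 4 = 3, so the flip contributes -1; sign now +1
(227/39): 227 mod 39 = 32, so (227/39) = (32/39)
factor out 2^5: 32 = 2^5·1; with 39 mod 8 = 7, (2/39) = +1; sign now +1; continue with (1/39)
reached (1/39) = 1, so the symbol is +1

1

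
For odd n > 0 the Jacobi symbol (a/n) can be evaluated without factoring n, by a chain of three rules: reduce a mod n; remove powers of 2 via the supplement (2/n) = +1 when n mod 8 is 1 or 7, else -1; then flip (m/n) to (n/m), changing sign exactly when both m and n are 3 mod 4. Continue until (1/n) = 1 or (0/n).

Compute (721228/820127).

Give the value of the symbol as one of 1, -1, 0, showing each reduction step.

721228 = 2^2·180307; (2/820127) = +1 since 820127 mod 8 = 7, so (721228/820127) = (+1)^2·(180307/820127); sign now +1
reciprocity: (180307/820127) = -1·(820127/180307) since 180307 mod 4 = 3, 820127 mod 4 = 3; sign now -1
(820127/180307) = (98899/180307)   [reduce mod 180307]
reciprocity: (98899/180307) = -1·(180307/98899) since 98899 mod 4 = 3, 180307 mod 4 = 3; sign now +1
(180307/98899) = (81408/98899)   [reduce mod 98899]
81408 = 2^9·159; (2/98899) = -1 since 98899 mod 8 = 3, so (81408/98899) = (-1)^9·(159/98899); sign now -1
reciprocity: (159/98899) = -1·(98899/159) since 159 mod 4 = 3, 98899 mod 4 = 3; sign now +1
(98899/159) = (1/159)   [reduce mod 159]
(1/159) = 1; final value = sign = +1

1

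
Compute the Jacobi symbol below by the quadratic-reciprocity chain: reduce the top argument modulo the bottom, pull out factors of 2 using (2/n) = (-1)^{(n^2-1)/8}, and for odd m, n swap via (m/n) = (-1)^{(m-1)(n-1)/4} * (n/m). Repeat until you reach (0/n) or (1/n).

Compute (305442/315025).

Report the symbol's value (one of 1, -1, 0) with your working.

1

factor out 2^1: 305442 = 2^1·152721; with 315025 mod 8 = 1, (2/315025) = +1; sign now +1; continue with (152721/315025)
flip (152721/315025) -> (315025/152721): both odd, 152721 mod 4 = 1, 315025 mod 4 = 1, so the flip contributes +1; sign now +1
(315025/152721): 315025 mod 152721 = 9583, so (315025/152721) = (9583/152721)
flip (9583/152721) -> (152721/9583): both odd, 9583 mod 4 = 3, 152721 mod 4 = 1, so the flip contributes +1; sign now +1
(152721/9583): 152721 mod 9583 = 8976, so (152721/9583) = (8976/9583)
factor out 2^4: 8976 = 2^4·561; with 9583 mod 8 = 7, (2/9583) = +1; sign now +1; continue with (561/9583)
flip (561/9583) -> (9583/561): both odd, 561 mod 4 = 1, 9583 mod 4 = 3, so the flip contributes +1; sign now +1
(9583/561): 9583 mod 561 = 46, so (9583/561) = (46/561)
factor out 2^1: 46 = 2^1·23; with 561 mod 8 = 1, (2/561) = +1; sign now +1; continue with (23/561)
flip (23/561) -> (561/23): both odd, 23 mod 4 = 3, 561 mod 4 = 1, so the flip contributes +1; sign now +1
(561/23): 561 mod 23 = 9, so (561/23) = (9/23)
flip (9/23) -> (23/9): both odd, 9 mod 4 = 1, 23 mod 4 = 3, so the flip contributes +1; sign now +1
(23/9): 23 mod 9 = 5, so (23/9) = (5/9)
flip (5/9) -> (9/5): both odd, 5 mod 4 = 1, 9 mod 4 = 1, so the flip contributes +1; sign now +1
(9/5): 9 mod 5 = 4, so (9/5) = (4/5)
factor out 2^2: 4 = 2^2·1; with 5 mod 8 = 5, (2/5) = -1; sign now +1; continue with (1/5)
reached (1/5) = 1, so the symbol is +1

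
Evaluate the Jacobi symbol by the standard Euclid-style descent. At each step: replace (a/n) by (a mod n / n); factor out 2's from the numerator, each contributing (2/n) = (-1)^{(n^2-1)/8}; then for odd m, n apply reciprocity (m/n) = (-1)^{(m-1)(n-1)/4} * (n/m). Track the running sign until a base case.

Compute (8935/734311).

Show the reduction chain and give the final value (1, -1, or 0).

-1

flip (8935/734311) -> (734311/8935): both odd, 8935 mod 4 = 3, 734311 mod 4 = 3, so the flip contributes -1; sign now -1
(734311/8935): 734311 mod 8935 = 1641, so (734311/8935) = (1641/8935)
flip (1641/8935) -> (8935/1641): both odd, 1641 mod 4 = 1, 8935 mod 4 = 3, so the flip contributes +1; sign now -1
(8935/1641): 8935 mod 1641 = 730, so (8935/1641) = (730/1641)
factor out 2^1: 730 = 2^1·365; with 1641 mod 8 = 1, (2/1641) = +1; sign now -1; continue with (365/1641)
flip (365/1641) -> (1641/365): both odd, 365 mod 4 = 1, 1641 mod 4 = 1, so the flip contributes +1; sign now -1
(1641/365): 1641 mod 365 = 181, so (1641/365) = (181/365)
flip (181/365) -> (365/181): both odd, 181 mod 4 = 1, 365 mod 4 = 1, so the flip contributes +1; sign now -1
(365/181): 365 mod 181 = 3, so (365/181) = (3/181)
flip (3/181) -> (181/3): both odd, 3 mod 4 = 3, 181 mod 4 = 1, so the flip contributes +1; sign now -1
(181/3): 181 mod 3 = 1, so (181/3) = (1/3)
reached (1/3) = 1, so the symbol is -1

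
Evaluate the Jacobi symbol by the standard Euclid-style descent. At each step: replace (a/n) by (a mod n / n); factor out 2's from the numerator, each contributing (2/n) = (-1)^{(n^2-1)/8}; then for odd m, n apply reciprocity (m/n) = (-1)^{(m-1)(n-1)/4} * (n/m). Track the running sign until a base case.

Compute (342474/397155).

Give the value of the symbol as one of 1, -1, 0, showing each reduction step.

0

342474 = 2^1·171237; (2/397155) = -1 since 397155 mod 8 = 3, so (342474/397155) = (-1)^1·(171237/397155); sign now -1
reciprocity: (171237/397155) = +1·(397155/171237) since 171237 mod 4 = 1, 397155 mod 4 = 3; sign now -1
(397155/171237) = (54681/171237)   [reduce mod 171237]
reciprocity: (54681/171237) = +1·(171237/54681) since 54681 mod 4 = 1, 171237 mod 4 = 1; sign now -1
(171237/54681) = (7194/54681)   [reduce mod 54681]
7194 = 2^1·3597; (2/54681) = +1 since 54681 mod 8 = 1, so (7194/54681) = (+1)^1·(3597/54681); sign now -1
reciprocity: (3597/54681) = +1·(54681/3597) since 3597 mod 4 = 1, 54681 mod 4 = 1; sign now -1
(54681/3597) = (726/3597)   [reduce mod 3597]
726 = 2^1·363; (2/3597) = -1 since 3597 mod 8 = 5, so (726/3597) = (-1)^1·(363/3597); sign now +1
reciprocity: (363/3597) = +1·(3597/363) since 363 mod 4 = 3, 3597 mod 4 = 1; sign now +1
(3597/363) = (330/363)   [reduce mod 363]
330 = 2^1·165; (2/363) = -1 since 363 mod 8 = 3, so (330/363) = (-1)^1·(165/363); sign now -1
reciprocity: (165/363) = +1·(363/165) since 165 mod 4 = 1, 363 mod 4 = 3; sign now -1
(363/165) = (33/165)   [reduce mod 165]
reciprocity: (33/165) = +1·(165/33) since 33 mod 4 = 1, 165 mod 4 = 1; sign now -1
(165/33) = (0/33)   [reduce mod 33]
(0/33) = 0   [gcd(a, n) > 1]; final value = 0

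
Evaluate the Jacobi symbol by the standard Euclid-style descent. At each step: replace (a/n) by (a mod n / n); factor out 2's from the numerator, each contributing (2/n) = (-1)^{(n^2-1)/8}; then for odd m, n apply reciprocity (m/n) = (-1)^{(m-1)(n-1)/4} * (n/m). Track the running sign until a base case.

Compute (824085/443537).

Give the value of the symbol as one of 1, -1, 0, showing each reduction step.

1

(824085/443537): 824085 mod 443537 = 380548, so (824085/443537) = (380548/443537)
factor out 2^2: 380548 = 2^2·95137; with 443537 mod 8 = 1, (2/443537) = +1; sign now +1; continue with (95137/443537)
flip (95137/443537) -> (443537/95137): both odd, 95137 mod 4 = 1, 443537 mod 4 = 1, so the flip contributes +1; sign now +1
(443537/95137): 443537 mod 95137 = 62989, so (443537/95137) = (62989/95137)
flip (62989/95137) -> (95137/62989): both odd, 62989 mod 4 = 1, 95137 mod 4 = 1, so the flip contributes +1; sign now +1
(95137/62989): 95137 mod 62989 = 32148, so (95137/62989) = (32148/62989)
factor out 2^2: 32148 = 2^2·8037; with 62989 mod 8 = 5, (2/62989) = -1; sign now +1; continue with (8037/62989)
flip (8037/62989) -> (62989/8037): both odd, 8037 mod 4 = 1, 62989 mod 4 = 1, so the flip contributes +1; sign now +1
(62989/8037): 62989 mod 8037 = 6730, so (62989/8037) = (6730/8037)
factor out 2^1: 6730 = 2^1·3365; with 8037 mod 8 = 5, (2/8037) = -1; sign now -1; continue with (3365/8037)
flip (3365/8037) -> (8037/3365): both odd, 3365 mod 4 = 1, 8037 mod 4 = 1, so the flip contributes +1; sign now -1
(8037/3365): 8037 mod 3365 = 1307, so (8037/3365) = (1307/3365)
flip (1307/3365) -> (3365/1307): both odd, 1307 mod 4 = 3, 3365 mod 4 = 1, so the flip contributes +1; sign now -1
(3365/1307): 3365 mod 1307 = 751, so (3365/1307) = (751/1307)
flip (751/1307) -> (1307/751): both odd, 751 mod 4 = 3, 1307 mod 4 = 3, so the flip contributes -1; sign now +1
(1307/751): 1307 mod 751 = 556, so (1307/751) = (556/751)
factor out 2^2: 556 = 2^2·139; with 751 mod 8 = 7, (2/751) = +1; sign now +1; continue with (139/751)
flip (139/751) -> (751/139): both odd, 139 mod 4 = 3, 751 mod 4 = 3, so the flip contributes -1; sign now -1
(751/139): 751 mod 139 = 56, so (751/139) = (56/139)
factor out 2^3: 56 = 2^3·7; with 139 mod 8 = 3, (2/139) = -1; sign now +1; continue with (7/139)
flip (7/139) -> (139/7): both odd, 7 mod 4 = 3, 139 mod 4 = 3, so the flip contributes -1; sign now -1
(139/7): 139 mod 7 = 6, so (139/7) = (6/7)
factor out 2^1: 6 = 2^1·3; with 7 mod 8 = 7, (2/7) = +1; sign now -1; continue with (3/7)
flip (3/7) -> (7/3): both odd, 3 mod 4 = 3, 7 mod 4 = 3, so the flip contributes -1; sign now +1
(7/3): 7 mod 3 = 1, so (7/3) = (1/3)
reached (1/3) = 1, so the symbol is +1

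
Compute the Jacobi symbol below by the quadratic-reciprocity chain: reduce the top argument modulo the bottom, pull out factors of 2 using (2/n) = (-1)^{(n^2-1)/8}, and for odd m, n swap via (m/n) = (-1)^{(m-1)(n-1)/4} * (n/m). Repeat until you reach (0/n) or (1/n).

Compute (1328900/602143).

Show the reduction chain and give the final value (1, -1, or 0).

1

(1328900/602143): 1328900 mod 602143 = 124614, so (1328900/602143) = (124614/602143)
factor out 2^1: 124614 = 2^1·62307; with 602143 mod 8 = 7, (2/602143) = +1; sign now +1; continue with (62307/602143)
flip (62307/602143) -> (602143/62307): both odd, 62307 mod 4 = 3, 602143 mod 4 = 3, so the flip contributes -1; sign now -1
(602143/62307): 602143 mod 62307 = 41380, so (602143/62307) = (41380/62307)
factor out 2^2: 41380 = 2^2·10345; with 62307 mod 8 = 3, (2/62307) = -1; sign now -1; continue with (10345/62307)
flip (10345/62307) -> (62307/10345): both odd, 10345 mod 4 = 1, 62307 mod 4 = 3, so the flip contributes +1; sign now -1
(62307/10345): 62307 mod 10345 = 237, so (62307/10345) = (237/10345)
flip (237/10345) -> (10345/237): both odd, 237 mod 4 = 1, 10345 mod 4 = 1, so the flip contributes +1; sign now -1
(10345/237): 10345 mod 237 = 154, so (10345/237) = (154/237)
factor out 2^1: 154 = 2^1·77; with 237 mod 8 = 5, (2/237) = -1; sign now +1; continue with (77/237)
flip (77/237) -> (237/77): both odd, 77 mod 4 = 1, 237 mod 4 = 1, so the flip contributes +1; sign now +1
(237/77): 237 mod 77 = 6, so (237/77) = (6/77)
factor out 2^1: 6 = 2^1·3; with 77 mod 8 = 5, (2/77) = -1; sign now -1; continue with (3/77)
flip (3/77) -> (77/3): both odd, 3 mod 4 = 3, 77 mod 4 = 1, so the flip contributes +1; sign now -1
(77/3): 77 mod 3 = 2, so (77/3) = (2/3)
factor out 2^1: 2 = 2^1·1; with 3 mod 8 = 3, (2/3) = -1; sign now +1; continue with (1/3)
reached (1/3) = 1, so the symbol is +1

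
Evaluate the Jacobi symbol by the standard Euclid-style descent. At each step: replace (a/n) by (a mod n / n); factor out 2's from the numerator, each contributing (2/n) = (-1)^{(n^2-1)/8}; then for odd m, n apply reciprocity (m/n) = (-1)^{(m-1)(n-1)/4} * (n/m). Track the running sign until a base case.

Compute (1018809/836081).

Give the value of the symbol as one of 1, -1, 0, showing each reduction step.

0

(1018809/836081) = (182728/836081)   [reduce mod 836081]
182728 = 2^3·22841; (2/836081) = +1 since 836081 mod 8 = 1, so (182728/836081) = (+1)^3·(22841/836081); sign now +1
reciprocity: (22841/836081) = +1·(836081/22841) since 22841 mod 4 = 1, 836081 mod 4 = 1; sign now +1
(836081/22841) = (13805/22841)   [reduce mod 22841]
reciprocity: (13805/22841) = +1·(22841/13805) since 13805 mod 4 = 1, 22841 mod 4 = 1; sign now +1
(22841/13805) = (9036/13805)   [reduce mod 13805]
9036 = 2^2·2259; (2/13805) = -1 since 13805 mod 8 = 5, so (9036/13805) = (-1)^2·(2259/13805); sign now +1
reciprocity: (2259/13805) = +1·(13805/2259) since 2259 mod 4 = 3, 13805 mod 4 = 1; sign now +1
(13805/2259) = (251/2259)   [reduce mod 2259]
reciprocity: (251/2259) = -1·(2259/251) since 251 mod 4 = 3, 2259 mod 4 = 3; sign now -1
(2259/251) = (0/251)   [reduce mod 251]
(0/251) = 0   [gcd(a, n) > 1]; final value = 0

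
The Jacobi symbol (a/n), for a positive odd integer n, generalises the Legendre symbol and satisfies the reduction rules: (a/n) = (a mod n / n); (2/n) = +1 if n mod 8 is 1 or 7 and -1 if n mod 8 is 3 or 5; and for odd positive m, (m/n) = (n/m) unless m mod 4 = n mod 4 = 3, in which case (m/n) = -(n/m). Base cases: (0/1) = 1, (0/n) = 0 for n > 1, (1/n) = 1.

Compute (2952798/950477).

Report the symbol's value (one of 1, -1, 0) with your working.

1

(2952798/950477): 2952798 mod 950477 = 101367, so (2952798/950477) = (101367/950477)
flip (101367/950477) -> (950477/101367): both odd, 101367 mod 4 = 3, 950477 mod 4 = 1, so the flip contributes +1; sign now +1
(950477/101367): 950477 mod 101367 = 38174, so (950477/101367) = (38174/101367)
factor out 2^1: 38174 = 2^1·19087; with 101367 mod 8 = 7, (2/101367) = +1; sign now +1; continue with (19087/101367)
flip (19087/101367) -> (101367/19087): both odd, 19087 mod 4 = 3, 101367 mod 4 = 3, so the flip contributes -1; sign now -1
(101367/19087): 101367 mod 19087 = 5932, so (101367/19087) = (5932/19087)
factor out 2^2: 5932 = 2^2·1483; with 19087 mod 8 = 7, (2/19087) = +1; sign now -1; continue with (1483/19087)
flip (1483/19087) -> (19087/1483): both odd, 1483 mod 4 = 3, 19087 mod 4 = 3, so the flip contributes -1; sign now +1
(19087/1483): 19087 mod 1483 = 1291, so (19087/1483) = (1291/1483)
flip (1291/1483) -> (1483/1291): both odd, 1291 mod 4 = 3, 1483 mod 4 = 3, so the flip contributes -1; sign now -1
(1483/1291): 1483 mod 1291 = 192, so (1483/1291) = (192/1291)
factor out 2^6: 192 = 2^6·3; with 1291 mod 8 = 3, (2/1291) = -1; sign now -1; continue with (3/1291)
flip (3/1291) -> (1291/3): both odd, 3 mod 4 = 3, 1291 mod 4 = 3, so the flip contributes -1; sign now +1
(1291/3): 1291 mod 3 = 1, so (1291/3) = (1/3)
reached (1/3) = 1, so the symbol is +1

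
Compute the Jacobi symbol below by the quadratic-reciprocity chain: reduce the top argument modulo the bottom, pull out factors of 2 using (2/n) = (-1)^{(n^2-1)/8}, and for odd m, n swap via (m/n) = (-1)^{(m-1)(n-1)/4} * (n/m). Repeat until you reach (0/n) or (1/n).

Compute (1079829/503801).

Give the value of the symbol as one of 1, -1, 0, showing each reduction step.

(1079829/503801): 1079829 mod 503801 = 72227, so (1079829/503801) = (72227/503801)
flip (72227/503801) -> (503801/72227): both odd, 72227 mod 4 = 3, 503801 mod 4 = 1, so the flip contributes +1; sign now +1
(503801/72227): 503801 mod 72227 = 70439, so (503801/72227) = (70439/72227)
flip (70439/72227) -> (72227/70439): both odd, 70439 mod 4 = 3, 72227 mod 4 = 3, so the flip contributes -1; sign now -1
(72227/70439): 72227 mod 70439 = 1788, so (72227/70439) = (1788/70439)
factor out 2^2: 1788 = 2^2·447; with 70439 mod 8 = 7, (2/70439) = +1; sign now -1; continue with (447/70439)
flip (447/70439) -> (70439/447): both odd, 447 mod 4 = 3, 70439 mod 4 = 3, so the flip contributes -1; sign now +1
(70439/447): 70439 mod 447 = 260, so (70439/447) = (260/447)
factor out 2^2: 260 = 2^2·65; with 447 mod 8 = 7, (2/447) = +1; sign now +1; continue with (65/447)
flip (65/447) -> (447/65): both odd, 65 mod 4 = 1, 447 mod 4 = 3, so the flip contributes +1; sign now +1
(447/65): 447 mod 65 = 57, so (447/65) = (57/65)
flip (57/65) -> (65/57): both odd, 57 mod 4 = 1, 65 mod 4 = 1, so the flip contributes +1; sign now +1
(65/57): 65 mod 57 = 8, so (65/57) = (8/57)
factor out 2^3: 8 = 2^3·1; with 57 mod 8 = 1, (2/57) = +1; sign now +1; continue with (1/57)
reached (1/57) = 1, so the symbol is +1

1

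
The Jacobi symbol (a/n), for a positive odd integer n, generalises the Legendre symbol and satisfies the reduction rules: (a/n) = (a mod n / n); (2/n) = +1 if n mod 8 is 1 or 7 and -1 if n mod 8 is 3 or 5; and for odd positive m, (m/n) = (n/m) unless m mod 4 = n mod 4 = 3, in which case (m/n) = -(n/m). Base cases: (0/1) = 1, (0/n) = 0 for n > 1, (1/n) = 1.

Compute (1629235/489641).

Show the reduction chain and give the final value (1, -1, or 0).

1

(1629235/489641): 1629235 mod 489641 = 160312, so (1629235/489641) = (160312/489641)
factor out 2^3: 160312 = 2^3·20039; with 489641 mod 8 = 1, (2/489641) = +1; sign now +1; continue with (20039/489641)
flip (20039/489641) -> (489641/20039): both odd, 20039 mod 4 = 3, 489641 mod 4 = 1, so the flip contributes +1; sign now +1
(489641/20039): 489641 mod 20039 = 8705, so (489641/20039) = (8705/20039)
flip (8705/20039) -> (20039/8705): both odd, 8705 mod 4 = 1, 20039 mod 4 = 3, so the flip contributes +1; sign now +1
(20039/8705): 20039 mod 8705 = 2629, so (20039/8705) = (2629/8705)
flip (2629/8705) -> (8705/2629): both odd, 2629 mod 4 = 1, 8705 mod 4 = 1, so the flip contributes +1; sign now +1
(8705/2629): 8705 mod 2629 = 818, so (8705/2629) = (818/2629)
factor out 2^1: 818 = 2^1·409; with 2629 mod 8 = 5, (2/2629) = -1; sign now -1; continue with (409/2629)
flip (409/2629) -> (2629/409): both odd, 409 mod 4 = 1, 2629 mod 4 = 1, so the flip contributes +1; sign now -1
(2629/409): 2629 mod 409 = 175, so (2629/409) = (175/409)
flip (175/409) -> (409/175): both odd, 175 mod 4 = 3, 409 mod 4 = 1, so the flip contributes +1; sign now -1
(409/175): 409 mod 175 = 59, so (409/175) = (59/175)
flip (59/175) -> (175/59): both odd, 59 mod 4 = 3, 175 mod 4 = 3, so the flip contributes -1; sign now +1
(175/59): 175 mod 59 = 57, so (175/59) = (57/59)
flip (57/59) -> (59/57): both odd, 57 mod 4 = 1, 59 mod 4 = 3, so the flip contributes +1; sign now +1
(59/57): 59 mod 57 = 2, so (59/57) = (2/57)
factor out 2^1: 2 = 2^1·1; with 57 mod 8 = 1, (2/57) = +1; sign now +1; continue with (1/57)
reached (1/57) = 1, so the symbol is +1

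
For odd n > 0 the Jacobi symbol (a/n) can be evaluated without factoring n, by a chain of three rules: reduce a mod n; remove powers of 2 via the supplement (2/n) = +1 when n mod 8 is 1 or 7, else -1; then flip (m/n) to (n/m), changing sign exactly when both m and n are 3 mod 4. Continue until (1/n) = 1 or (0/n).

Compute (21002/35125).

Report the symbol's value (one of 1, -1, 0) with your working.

1

21002 = 2^1·10501; (2/35125) = -1 since 35125 mod 8 = 5, so (21002/35125) = (-1)^1·(10501/35125); sign now -1
reciprocity: (10501/35125) = +1·(35125/10501) since 10501 mod 4 = 1, 35125 mod 4 = 1; sign now -1
(35125/10501) = (3622/10501)   [reduce mod 10501]
3622 = 2^1·1811; (2/10501) = -1 since 10501 mod 8 = 5, so (3622/10501) = (-1)^1·(1811/10501); sign now +1
reciprocity: (1811/10501) = +1·(10501/1811) since 1811 mod 4 = 3, 10501 mod 4 = 1; sign now +1
(10501/1811) = (1446/1811)   [reduce mod 1811]
1446 = 2^1·723; (2/1811) = -1 since 1811 mod 8 = 3, so (1446/1811) = (-1)^1·(723/1811); sign now -1
reciprocity: (723/1811) = -1·(1811/723) since 723 mod 4 = 3, 1811 mod 4 = 3; sign now +1
(1811/723) = (365/723)   [reduce mod 723]
reciprocity: (365/723) = +1·(723/365) since 365 mod 4 = 1, 723 mod 4 = 3; sign now +1
(723/365) = (358/365)   [reduce mod 365]
358 = 2^1·179; (2/365) = -1 since 365 mod 8 = 5, so (358/365) = (-1)^1·(179/365); sign now -1
reciprocity: (179/365) = +1·(365/179) since 179 mod 4 = 3, 365 mod 4 = 1; sign now -1
(365/179) = (7/179)   [reduce mod 179]
reciprocity: (7/179) = -1·(179/7) since 7 mod 4 = 3, 179 mod 4 = 3; sign now +1
(179/7) = (4/7)   [reduce mod 7]
4 = 2^2·1; (2/7) = +1 since 7 mod 8 = 7, so (4/7) = (+1)^2·(1/7); sign now +1
(1/7) = 1; final value = sign = +1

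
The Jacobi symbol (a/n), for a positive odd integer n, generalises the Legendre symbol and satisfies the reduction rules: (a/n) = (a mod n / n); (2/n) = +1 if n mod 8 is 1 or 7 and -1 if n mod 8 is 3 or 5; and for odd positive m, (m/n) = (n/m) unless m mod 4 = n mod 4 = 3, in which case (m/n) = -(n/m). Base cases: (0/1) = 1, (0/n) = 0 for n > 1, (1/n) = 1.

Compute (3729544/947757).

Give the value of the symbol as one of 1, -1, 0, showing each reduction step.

(3729544/947757): 3729544 mod 947757 = 886273, so (3729544/947757) = (886273/947757)
flip (886273/947757) -> (947757/886273): both odd, 886273 mod 4 = 1, 947757 mod 4 = 1, so the flip contributes +1; sign now +1
(947757/886273): 947757 mod 886273 = 61484, so (947757/886273) = (61484/886273)
factor out 2^2: 61484 = 2^2·15371; with 886273 mod 8 = 1, (2/886273) = +1; sign now +1; continue with (15371/886273)
flip (15371/886273) -> (886273/15371): both odd, 15371 mod 4 = 3, 886273 mod 4 = 1, so the flip contributes +1; sign now +1
(886273/15371): 886273 mod 15371 = 10126, so (886273/15371) = (10126/15371)
factor out 2^1: 10126 = 2^1·5063; with 15371 mod 8 = 3, (2/15371) = -1; sign now -1; continue with (5063/15371)
flip (5063/15371) -> (15371/5063): both odd, 5063 mod 4 = 3, 15371 mod 4 = 3, so the flip contributes -1; sign now +1
(15371/5063): 15371 mod 5063 = 182, so (15371/5063) = (182/5063)
factor out 2^1: 182 = 2^1·91; with 5063 mod 8 = 7, (2/5063) = +1; sign now +1; continue with (91/5063)
flip (91/5063) -> (5063/91): both odd, 91 mod 4 = 3, 5063 mod 4 = 3, so the flip contributes -1; sign now -1
(5063/91): 5063 mod 91 = 58, so (5063/91) = (58/91)
factor out 2^1: 58 = 2^1·29; with 91 mod 8 = 3, (2/91) = -1; sign now +1; continue with (29/91)
flip (29/91) -> (91/29): both odd, 29 mod 4 = 1, 91 mod 4 = 3, so the flip contributes +1; sign now +1
(91/29): 91 mod 29 = 4, so (91/29) = (4/29)
factor out 2^2: 4 = 2^2·1; with 29 mod 8 = 5, (2/29) = -1; sign now +1; continue with (1/29)
reached (1/29) = 1, so the symbol is +1

1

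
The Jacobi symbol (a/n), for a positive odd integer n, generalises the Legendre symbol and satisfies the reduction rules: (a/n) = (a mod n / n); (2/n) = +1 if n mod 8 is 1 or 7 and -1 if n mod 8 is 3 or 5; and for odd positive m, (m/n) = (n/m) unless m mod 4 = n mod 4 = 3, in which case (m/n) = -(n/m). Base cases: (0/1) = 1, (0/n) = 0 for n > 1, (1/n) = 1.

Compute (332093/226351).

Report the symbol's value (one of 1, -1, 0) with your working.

(332093/226351): 332093 mod 226351 = 105742, so (332093/226351) = (105742/226351)
factor out 2^1: 105742 = 2^1·52871; with 226351 mod 8 = 7, (2/226351) = +1; sign now +1; continue with (52871/226351)
flip (52871/226351) -> (226351/52871): both odd, 52871 mod 4 = 3, 226351 mod 4 = 3, so the flip contributes -1; sign now -1
(226351/52871): 226351 mod 52871 = 14867, so (226351/52871) = (14867/52871)
flip (14867/52871) -> (52871/14867): both odd, 14867 mod 4 = 3, 52871 mod 4 = 3, so the flip contributes -1; sign now +1
(52871/14867): 52871 mod 14867 = 8270, so (52871/14867) = (8270/14867)
factor out 2^1: 8270 = 2^1·4135; with 14867 mod 8 = 3, (2/14867) = -1; sign now -1; continue with (4135/14867)
flip (4135/14867) -> (14867/4135): both odd, 4135 mod 4 = 3, 14867 mod 4 = 3, so the flip contributes -1; sign now +1
(14867/4135): 14867 mod 4135 = 2462, so (14867/4135) = (2462/4135)
factor out 2^1: 2462 = 2^1·1231; with 4135 mod 8 = 7, (2/4135) = +1; sign now +1; continue with (1231/4135)
flip (1231/4135) -> (4135/1231): both odd, 1231 mod 4 = 3, 4135 mod 4 = 3, so the flip contributes -1; sign now -1
(4135/1231): 4135 mod 1231 = 442, so (4135/1231) = (442/1231)
factor out 2^1: 442 = 2^1·221; with 1231 mod 8 = 7, (2/1231) = +1; sign now -1; continue with (221/1231)
flip (221/1231) -> (1231/221): both odd, 221 mod 4 = 1, 1231 mod 4 = 3, so the flip contributes +1; sign now -1
(1231/221): 1231 mod 221 = 126, so (1231/221) = (126/221)
factor out 2^1: 126 = 2^1·63; with 221 mod 8 = 5, (2/221) = -1; sign now +1; continue with (63/221)
flip (63/221) -> (221/63): both odd, 63 mod 4 = 3, 221 mod 4 = 1, so the flip contributes +1; sign now +1
(221/63): 221 mod 63 = 32, so (221/63) = (32/63)
factor out 2^5: 32 = 2^5·1; with 63 mod 8 = 7, (2/63) = +1; sign now +1; continue with (1/63)
reached (1/63) = 1, so the symbol is +1

1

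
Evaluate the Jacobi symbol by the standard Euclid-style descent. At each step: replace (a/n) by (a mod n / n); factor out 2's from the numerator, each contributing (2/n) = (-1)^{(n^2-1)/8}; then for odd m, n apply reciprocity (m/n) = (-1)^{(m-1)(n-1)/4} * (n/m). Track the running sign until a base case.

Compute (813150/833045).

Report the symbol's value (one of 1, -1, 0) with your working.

0

813150 = 2^1·406575; (2/833045) = -1 since 833045 mod 8 = 5, so (813150/833045) = (-1)^1·(406575/833045); sign now -1
reciprocity: (406575/833045) = +1·(833045/406575) since 406575 mod 4 = 3, 833045 mod 4 = 1; sign now -1
(833045/406575) = (19895/406575)   [reduce mod 406575]
reciprocity: (19895/406575) = -1·(406575/19895) since 19895 mod 4 = 3, 406575 mod 4 = 3; sign now +1
(406575/19895) = (8675/19895)   [reduce mod 19895]
reciprocity: (8675/19895) = -1·(19895/8675) since 8675 mod 4 = 3, 19895 mod 4 = 3; sign now -1
(19895/8675) = (2545/8675)   [reduce mod 8675]
reciprocity: (2545/8675) = +1·(8675/2545) since 2545 mod 4 = 1, 8675 mod 4 = 3; sign now -1
(8675/2545) = (1040/2545)   [reduce mod 2545]
1040 = 2^4·65; (2/2545) = +1 since 2545 mod 8 = 1, so (1040/2545) = (+1)^4·(65/2545); sign now -1
reciprocity: (65/2545) = +1·(2545/65) since 65 mod 4 = 1, 2545 mod 4 = 1; sign now -1
(2545/65) = (10/65)   [reduce mod 65]
10 = 2^1·5; (2/65) = +1 since 65 mod 8 = 1, so (10/65) = (+1)^1·(5/65); sign now -1
reciprocity: (5/65) = +1·(65/5) since 5 mod 4 = 1, 65 mod 4 = 1; sign now -1
(65/5) = (0/5)   [reduce mod 5]
(0/5) = 0   [gcd(a, n) > 1]; final value = 0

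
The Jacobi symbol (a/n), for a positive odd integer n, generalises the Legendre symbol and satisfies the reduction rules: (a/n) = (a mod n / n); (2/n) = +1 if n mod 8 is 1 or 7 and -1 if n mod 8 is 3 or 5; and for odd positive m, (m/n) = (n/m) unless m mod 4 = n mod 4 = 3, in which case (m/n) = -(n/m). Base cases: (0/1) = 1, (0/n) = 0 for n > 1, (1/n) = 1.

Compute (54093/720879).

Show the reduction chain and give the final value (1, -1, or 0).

0

reciprocity: (54093/720879) = +1·(720879/54093) since 54093 mod 4 = 1, 720879 mod 4 = 3; sign now +1
(720879/54093) = (17670/54093)   [reduce mod 54093]
17670 = 2^1·8835; (2/54093) = -1 since 54093 mod 8 = 5, so (17670/54093) = (-1)^1·(8835/54093); sign now -1
reciprocity: (8835/54093) = +1·(54093/8835) since 8835 mod 4 = 3, 54093 mod 4 = 1; sign now -1
(54093/8835) = (1083/8835)   [reduce mod 8835]
reciprocity: (1083/8835) = -1·(8835/1083) since 1083 mod 4 = 3, 8835 mod 4 = 3; sign now +1
(8835/1083) = (171/1083)   [reduce mod 1083]
reciprocity: (171/1083) = -1·(1083/171) since 171 mod 4 = 3, 1083 mod 4 = 3; sign now -1
(1083/171) = (57/171)   [reduce mod 171]
reciprocity: (57/171) = +1·(171/57) since 57 mod 4 = 1, 171 mod 4 = 3; sign now -1
(171/57) = (0/57)   [reduce mod 57]
(0/57) = 0   [gcd(a, n) > 1]; final value = 0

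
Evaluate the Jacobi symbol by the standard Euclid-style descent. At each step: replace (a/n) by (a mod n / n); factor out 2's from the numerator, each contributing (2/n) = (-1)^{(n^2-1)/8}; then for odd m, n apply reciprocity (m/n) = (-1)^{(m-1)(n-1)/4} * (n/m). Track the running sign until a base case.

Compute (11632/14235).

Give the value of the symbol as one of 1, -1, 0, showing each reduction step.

-1

factor out 2^4: 11632 = 2^4·727; with 14235 mod 8 = 3, (2/14235) = -1; sign now +1; continue with (727/14235)
flip (727/14235) -> (14235/727): both odd, 727 mod 4 = 3, 14235 mod 4 = 3, so the flip contributes -1; sign now -1
(14235/727): 14235 mod 727 = 422, so (14235/727) = (422/727)
factor out 2^1: 422 = 2^1·211; with 727 mod 8 = 7, (2/727) = +1; sign now -1; continue with (211/727)
flip (211/727) -> (727/211): both odd, 211 mod 4 = 3, 727 mod 4 = 3, so the flip contributes -1; sign now +1
(727/211): 727 mod 211 = 94, so (727/211) = (94/211)
factor out 2^1: 94 = 2^1·47; with 211 mod 8 = 3, (2/211) = -1; sign now -1; continue with (47/211)
flip (47/211) -> (211/47): both odd, 47 mod 4 = 3, 211 mod 4 = 3, so the flip contributes -1; sign now +1
(211/47): 211 mod 47 = 23, so (211/47) = (23/47)
flip (23/47) -> (47/23): both odd, 23 mod 4 = 3, 47 mod 4 = 3, so the flip contributes -1; sign now -1
(47/23): 47 mod 23 = 1, so (47/23) = (1/23)
reached (1/23) = 1, so the symbol is -1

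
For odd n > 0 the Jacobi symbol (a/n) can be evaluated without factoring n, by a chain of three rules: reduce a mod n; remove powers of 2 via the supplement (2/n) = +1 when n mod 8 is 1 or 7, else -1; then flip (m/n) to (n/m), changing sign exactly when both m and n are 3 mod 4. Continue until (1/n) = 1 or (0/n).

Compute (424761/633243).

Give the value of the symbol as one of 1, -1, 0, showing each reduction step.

0

reciprocity: (424761/633243) = +1·(633243/424761) since 424761 mod 4 = 1, 633243 mod 4 = 3; sign now +1
(633243/424761) = (208482/424761)   [reduce mod 424761]
208482 = 2^1·104241; (2/424761) = +1 since 424761 mod 8 = 1, so (208482/424761) = (+1)^1·(104241/424761); sign now +1
reciprocity: (104241/424761) = +1·(424761/104241) since 104241 mod 4 = 1, 424761 mod 4 = 1; sign now +1
(424761/104241) = (7797/104241)   [reduce mod 104241]
reciprocity: (7797/104241) = +1·(104241/7797) since 7797 mod 4 = 1, 104241 mod 4 = 1; sign now +1
(104241/7797) = (2880/7797)   [reduce mod 7797]
2880 = 2^6·45; (2/7797) = -1 since 7797 mod 8 = 5, so (2880/7797) = (-1)^6·(45/7797); sign now +1
reciprocity: (45/7797) = +1·(7797/45) since 45 mod 4 = 1, 7797 mod 4 = 1; sign now +1
(7797/45) = (12/45)   [reduce mod 45]
12 = 2^2·3; (2/45) = -1 since 45 mod 8 = 5, so (12/45) = (-1)^2·(3/45); sign now +1
reciprocity: (3/45) = +1·(45/3) since 3 mod 4 = 3, 45 mod 4 = 1; sign now +1
(45/3) = (0/3)   [reduce mod 3]
(0/3) = 0   [gcd(a, n) > 1]; final value = 0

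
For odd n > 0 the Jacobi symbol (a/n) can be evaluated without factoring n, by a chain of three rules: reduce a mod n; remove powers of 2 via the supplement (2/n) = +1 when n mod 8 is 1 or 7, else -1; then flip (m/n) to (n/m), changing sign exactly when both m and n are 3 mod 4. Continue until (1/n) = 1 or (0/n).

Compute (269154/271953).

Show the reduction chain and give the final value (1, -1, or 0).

269154 = 2^1·134577; (2/271953) = +1 since 271953 mod 8 = 1, so (269154/271953) = (+1)^1·(134577/271953); sign now +1
reciprocity: (134577/271953) = +1·(271953/134577) since 134577 mod 4 = 1, 271953 mod 4 = 1; sign now +1
(271953/134577) = (2799/134577)   [reduce mod 134577]
reciprocity: (2799/134577) = +1·(134577/2799) since 2799 mod 4 = 3, 134577 mod 4 = 1; sign now +1
(134577/2799) = (225/2799)   [reduce mod 2799]
reciprocity: (225/2799) = +1·(2799/225) since 225 mod 4 = 1, 2799 mod 4 = 3; sign now +1
(2799/225) = (99/225)   [reduce mod 225]
reciprocity: (99/225) = +1·(225/99) since 99 mod 4 = 3, 225 mod 4 = 1; sign now +1
(225/99) = (27/99)   [reduce mod 99]
reciprocity: (27/99) = -1·(99/27) since 27 mod 4 = 3, 99 mod 4 = 3; sign now -1
(99/27) = (18/27)   [reduce mod 27]
18 = 2^1·9; (2/27) = -1 since 27 mod 8 = 3, so (18/27) = (-1)^1·(9/27); sign now +1
reciprocity: (9/27) = +1·(27/9) since 9 mod 4 = 1, 27 mod 4 = 3; sign now +1
(27/9) = (0/9)   [reduce mod 9]
(0/9) = 0   [gcd(a, n) > 1]; final value = 0

0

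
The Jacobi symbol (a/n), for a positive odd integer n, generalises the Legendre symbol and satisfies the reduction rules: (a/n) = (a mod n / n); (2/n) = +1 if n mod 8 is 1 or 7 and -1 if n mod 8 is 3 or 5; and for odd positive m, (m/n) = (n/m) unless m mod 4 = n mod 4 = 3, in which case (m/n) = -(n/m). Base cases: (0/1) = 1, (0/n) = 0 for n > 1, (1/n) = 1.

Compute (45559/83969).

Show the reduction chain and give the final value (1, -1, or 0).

flip (45559/83969) -> (83969/45559): both odd, 45559 mod 4 = 3, 83969 mod 4 = 1, so the flip contributes +1; sign now +1
(83969/45559): 83969 mod 45559 = 38410, so (83969/45559) = (38410/45559)
factor out 2^1: 38410 = 2^1·19205; with 45559 mod 8 = 7, (2/45559) = +1; sign now +1; continue with (19205/45559)
flip (19205/45559) -> (45559/19205): both odd, 19205 mod 4 = 1, 45559 mod 4 = 3, so the flip contributes +1; sign now +1
(45559/19205): 45559 mod 19205 = 7149, so (45559/19205) = (7149/19205)
flip (7149/19205) -> (19205/7149): both odd, 7149 mod 4 = 1, 19205 mod 4 = 1, so the flip contributes +1; sign now +1
(19205/7149): 19205 mod 7149 = 4907, so (19205/7149) = (4907/7149)
flip (4907/7149) -> (7149/4907): both odd, 4907 mod 4 = 3, 7149 mod 4 = 1, so the flip contributes +1; sign now +1
(7149/4907): 7149 mod 4907 = 2242, so (7149/4907) = (2242/4907)
factor out 2^1: 2242 = 2^1·1121; with 4907 mod 8 = 3, (2/4907) = -1; sign now -1; continue with (1121/4907)
flip (1121/4907) -> (4907/1121): both odd, 1121 mod 4 = 1, 4907 mod 4 = 3, so the flip contributes +1; sign now -1
(4907/1121): 4907 mod 1121 = 423, so (4907/1121) = (423/1121)
flip (423/1121) -> (1121/423): both odd, 423 mod 4 = 3, 1121 mod 4 = 1, so the flip contributes +1; sign now -1
(1121/423): 1121 mod 423 = 275, so (1121/423) = (275/423)
flip (275/423) -> (423/275): both odd, 275 mod 4 = 3, 423 mod 4 = 3, so the flip contributes -1; sign now +1
(423/275): 423 mod 275 = 148, so (423/275) = (148/275)
factor out 2^2: 148 = 2^2·37; with 275 mod 8 = 3, (2/275) = -1; sign now +1; continue with (37/275)
flip (37/275) -> (275/37): both odd, 37 mod 4 = 1, 275 mod 4 = 3, so the flip contributes +1; sign now +1
(275/37): 275 mod 37 = 16, so (275/37) = (16/37)
factor out 2^4: 16 = 2^4·1; with 37 mod 8 = 5, (2/37) = -1; sign now +1; continue with (1/37)
reached (1/37) = 1, so the symbol is +1

1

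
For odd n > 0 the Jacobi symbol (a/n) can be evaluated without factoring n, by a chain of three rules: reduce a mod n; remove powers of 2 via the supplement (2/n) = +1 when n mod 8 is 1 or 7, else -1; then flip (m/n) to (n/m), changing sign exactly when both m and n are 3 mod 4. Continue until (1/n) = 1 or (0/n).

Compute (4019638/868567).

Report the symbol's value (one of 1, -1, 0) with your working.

0

(4019638/868567) = (545370/868567)   [reduce mod 868567]
545370 = 2^1·272685; (2/868567) = +1 since 868567 mod 8 = 7, so (545370/868567) = (+1)^1·(272685/868567); sign now +1
reciprocity: (272685/868567) = +1·(868567/272685) since 272685 mod 4 = 1, 868567 mod 4 = 3; sign now +1
(868567/272685) = (50512/272685)   [reduce mod 272685]
50512 = 2^4·3157; (2/272685) = -1 since 272685 mod 8 = 5, so (50512/272685) = (-1)^4·(3157/272685); sign now +1
reciprocity: (3157/272685) = +1·(272685/3157) since 3157 mod 4 = 1, 272685 mod 4 = 1; sign now +1
(272685/3157) = (1183/3157)   [reduce mod 3157]
reciprocity: (1183/3157) = +1·(3157/1183) since 1183 mod 4 = 3, 3157 mod 4 = 1; sign now +1
(3157/1183) = (791/1183)   [reduce mod 1183]
reciprocity: (791/1183) = -1·(1183/791) since 791 mod 4 = 3, 1183 mod 4 = 3; sign now -1
(1183/791) = (392/791)   [reduce mod 791]
392 = 2^3·49; (2/791) = +1 since 791 mod 8 = 7, so (392/791) = (+1)^3·(49/791); sign now -1
reciprocity: (49/791) = +1·(791/49) since 49 mod 4 = 1, 791 mod 4 = 3; sign now -1
(791/49) = (7/49)   [reduce mod 49]
reciprocity: (7/49) = +1·(49/7) since 7 mod 4 = 3, 49 mod 4 = 1; sign now -1
(49/7) = (0/7)   [reduce mod 7]
(0/7) = 0   [gcd(a, n) > 1]; final value = 0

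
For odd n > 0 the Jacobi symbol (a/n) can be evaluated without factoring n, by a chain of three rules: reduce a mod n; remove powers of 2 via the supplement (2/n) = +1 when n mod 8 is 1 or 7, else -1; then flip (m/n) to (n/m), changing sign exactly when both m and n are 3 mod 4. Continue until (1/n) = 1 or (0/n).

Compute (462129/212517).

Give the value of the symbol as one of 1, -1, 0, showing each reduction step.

0

(462129/212517) = (37095/212517)   [reduce mod 212517]
reciprocity: (37095/212517) = +1·(212517/37095) since 37095 mod 4 = 3, 212517 mod 4 = 1; sign now +1
(212517/37095) = (27042/37095)   [reduce mod 37095]
27042 = 2^1·13521; (2/37095) = +1 since 37095 mod 8 = 7, so (27042/37095) = (+1)^1·(13521/37095); sign now +1
reciprocity: (13521/37095) = +1·(37095/13521) since 13521 mod 4 = 1, 37095 mod 4 = 3; sign now +1
(37095/13521) = (10053/13521)   [reduce mod 13521]
reciprocity: (10053/13521) = +1·(13521/10053) since 10053 mod 4 = 1, 13521 mod 4 = 1; sign now +1
(13521/10053) = (3468/10053)   [reduce mod 10053]
3468 = 2^2·867; (2/10053) = -1 since 10053 mod 8 = 5, so (3468/10053) = (-1)^2·(867/10053); sign now +1
reciprocity: (867/10053) = +1·(10053/867) since 867 mod 4 = 3, 10053 mod 4 = 1; sign now +1
(10053/867) = (516/867)   [reduce mod 867]
516 = 2^2·129; (2/867) = -1 since 867 mod 8 = 3, so (516/867) = (-1)^2·(129/867); sign now +1
reciprocity: (129/867) = +1·(867/129) since 129 mod 4 = 1, 867 mod 4 = 3; sign now +1
(867/129) = (93/129)   [reduce mod 129]
reciprocity: (93/129) = +1·(129/93) since 93 mod 4 = 1, 129 mod 4 = 1; sign now +1
(129/93) = (36/93)   [reduce mod 93]
36 = 2^2·9; (2/93) = -1 since 93 mod 8 = 5, so (36/93) = (-1)^2·(9/93); sign now +1
reciprocity: (9/93) = +1·(93/9) since 9 mod 4 = 1, 93 mod 4 = 1; sign now +1
(93/9) = (3/9)   [reduce mod 9]
reciprocity: (3/9) = +1·(9/3) since 3 mod 4 = 3, 9 mod 4 = 1; sign now +1
(9/3) = (0/3)   [reduce mod 3]
(0/3) = 0   [gcd(a, n) > 1]; final value = 0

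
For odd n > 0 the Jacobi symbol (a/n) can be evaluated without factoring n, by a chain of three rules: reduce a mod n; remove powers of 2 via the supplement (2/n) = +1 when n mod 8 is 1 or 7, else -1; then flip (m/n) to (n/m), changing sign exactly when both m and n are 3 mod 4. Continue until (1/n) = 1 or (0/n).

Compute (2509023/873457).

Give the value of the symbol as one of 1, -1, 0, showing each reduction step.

1

(2509023/873457): 2509023 mod 873457 = 762109, so (2509023/873457) = (762109/873457)
flip (762109/873457) -> (873457/762109): both odd, 762109 mod 4 = 1, 873457 mod 4 = 1, so the flip contributes +1; sign now +1
(873457/762109): 873457 mod 762109 = 111348, so (873457/762109) = (111348/762109)
factor out 2^2: 111348 = 2^2·27837; with 762109 mod 8 = 5, (2/762109) = -1; sign now +1; continue with (27837/762109)
flip (27837/762109) -> (762109/27837): both odd, 27837 mod 4 = 1, 762109 mod 4 = 1, so the flip contributes +1; sign now +1
(762109/27837): 762109 mod 27837 = 10510, so (762109/27837) = (10510/27837)
factor out 2^1: 10510 = 2^1·5255; with 27837 mod 8 = 5, (2/27837) = -1; sign now -1; continue with (5255/27837)
flip (5255/27837) -> (27837/5255): both odd, 5255 mod 4 = 3, 27837 mod 4 = 1, so the flip contributes +1; sign now -1
(27837/5255): 27837 mod 5255 = 1562, so (27837/5255) = (1562/5255)
factor out 2^1: 1562 = 2^1·781; with 5255 mod 8 = 7, (2/5255) = +1; sign now -1; continue with (781/5255)
flip (781/5255) -> (5255/781): both odd, 781 mod 4 = 1, 5255 mod 4 = 3, so the flip contributes +1; sign now -1
(5255/781): 5255 mod 781 = 569, so (5255/781) = (569/781)
flip (569/781) -> (781/569): both odd, 569 mod 4 = 1, 781 mod 4 = 1, so the flip contributes +1; sign now -1
(781/569): 781 mod 569 = 212, so (781/569) = (212/569)
factor out 2^2: 212 = 2^2·53; with 569 mod 8 = 1, (2/569) = +1; sign now -1; continue with (53/569)
flip (53/569) -> (569/53): both odd, 53 mod 4 = 1, 569 mod 4 = 1, so the flip contributes +1; sign now -1
(569/53): 569 mod 53 = 39, so (569/53) = (39/53)
flip (39/53) -> (53/39): both odd, 39 mod 4 = 3, 53 mod 4 = 1, so the flip contributes +1; sign now -1
(53/39): 53 mod 39 = 14, so (53/39) = (14/39)
factor out 2^1: 14 = 2^1·7; with 39 mod 8 = 7, (2/39) = +1; sign now -1; continue with (7/39)
flip (7/39) -> (39/7): both odd, 7 mod 4 = 3, 39 mod 4 = 3, so the flip contributes -1; sign now +1
(39/7): 39 mod 7 = 4, so (39/7) = (4/7)
factor out 2^2: 4 = 2^2·1; with 7 mod 8 = 7, (2/7) = +1; sign now +1; continue with (1/7)
reached (1/7) = 1, so the symbol is +1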